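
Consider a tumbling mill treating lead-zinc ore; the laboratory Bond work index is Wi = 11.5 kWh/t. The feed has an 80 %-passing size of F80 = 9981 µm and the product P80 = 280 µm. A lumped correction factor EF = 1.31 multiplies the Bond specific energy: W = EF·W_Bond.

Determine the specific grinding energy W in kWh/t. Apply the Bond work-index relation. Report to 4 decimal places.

W = 10 Wi (1/√P80 − 1/√F80)  [Bond]
1/√280 = 0.059761;  1/√9981 = 0.010010
W = 10·11.5·(0.059761 − 0.010010) = 5.7215 kWh/t
With EF = 1.31: W = 5.7215·1.31 = 7.4951 kWh/t

W = 7.4951 kWh/t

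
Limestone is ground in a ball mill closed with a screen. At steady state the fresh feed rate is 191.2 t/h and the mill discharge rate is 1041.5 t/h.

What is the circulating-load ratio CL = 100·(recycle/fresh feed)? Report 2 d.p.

Steady state: M = F + R.
R = M − F = 1041.5 − 191.2 = 850.3 t/h
CL = 100·R/F = 100·850.3/191.2 = 444.72 %

CL = 444.72 %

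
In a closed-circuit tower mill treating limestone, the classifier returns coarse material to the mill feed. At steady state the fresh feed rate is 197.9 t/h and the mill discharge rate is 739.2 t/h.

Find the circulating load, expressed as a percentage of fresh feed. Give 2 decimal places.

Discharge = new feed + return, hence
R = M − F = 739.2 − 197.9 = 541.3 t/h
CL = 100·R/F = 100·541.3/197.9 = 273.52 %

CL = 273.52 %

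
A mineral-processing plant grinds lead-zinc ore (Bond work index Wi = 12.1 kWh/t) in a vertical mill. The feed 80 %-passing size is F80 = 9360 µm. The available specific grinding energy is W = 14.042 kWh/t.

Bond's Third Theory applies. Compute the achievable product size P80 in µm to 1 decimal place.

W = 10 Wi (1/√P80 − 1/√F80)  [Bond]
P80^-0.5 = F80^-0.5 + W/(10 Wi)
  = 14.0420/(10·12.1) + 1/√9360 = 0.116050 + 0.010336 = 0.126386
P80 = (1/0.126386)² = 7.9123² = 62.60 µm

P80 = 62.6 µm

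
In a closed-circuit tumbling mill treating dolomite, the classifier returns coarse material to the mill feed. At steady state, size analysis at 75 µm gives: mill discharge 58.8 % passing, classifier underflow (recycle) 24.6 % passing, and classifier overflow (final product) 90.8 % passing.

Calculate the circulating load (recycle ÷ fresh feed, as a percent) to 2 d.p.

Balance %-passing 75 µm (r = R/F):
(1+r)·d = r·u + o ⇒ r = (o−d)/(d−u)
r = (90.8 − 58.8)/(58.8 − 24.6) = 32.0/34.2 = 0.9357
CL = 100·r = 93.57 %

CL = 93.57 %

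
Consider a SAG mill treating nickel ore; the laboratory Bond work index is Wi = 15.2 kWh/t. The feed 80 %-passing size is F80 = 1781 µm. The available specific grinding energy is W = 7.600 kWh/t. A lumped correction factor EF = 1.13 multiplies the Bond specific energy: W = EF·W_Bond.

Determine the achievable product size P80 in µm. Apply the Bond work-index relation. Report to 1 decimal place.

W = 10 Wi / √P80 − 10 Wi / √F80
W_Bond = W / EF = 7.600 / 1.13 = 6.7257 kWh/t
P80^-0.5 = F80^-0.5 + W_Bond/(10 Wi)
  = 6.7257/(10·15.2) + 1/√1781 = 0.044248 + 0.023696 = 0.067943
P80 = (1/0.067943)² = 14.7181² = 216.62 µm

P80 = 216.6 µm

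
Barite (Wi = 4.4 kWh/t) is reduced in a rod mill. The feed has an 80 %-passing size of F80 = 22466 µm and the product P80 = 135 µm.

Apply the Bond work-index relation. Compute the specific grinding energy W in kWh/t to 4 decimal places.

W = 3.4934 kWh/t

Bond:  W = 10 Wi (1/√P − 1/√F)
1/√135 = 0.086066;  1/√22466 = 0.006672
W = 10·4.4·(0.086066 − 0.006672) = 3.4934 kWh/t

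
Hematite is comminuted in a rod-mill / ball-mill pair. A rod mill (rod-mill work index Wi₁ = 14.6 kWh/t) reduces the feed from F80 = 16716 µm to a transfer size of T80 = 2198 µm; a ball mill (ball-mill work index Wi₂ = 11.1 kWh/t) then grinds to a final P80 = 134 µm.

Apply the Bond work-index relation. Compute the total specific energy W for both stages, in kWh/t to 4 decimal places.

W = 10 Wi (1/√P80 − 1/√F80)  [Bond]
Stage 1 (16716→2198 µm, Wi₁=14.6): W₁ = 10·14.6·(0.021330 − 0.007735) = 1.9849 kWh/t
Stage 2 (2198→134 µm, Wi₂=11.1): W₂ = 10·11.1·(0.086387 − 0.021330) = 7.2213 kWh/t
W = W₁ + W₂ = 1.9849 + 7.2213 = 9.2062 kWh/t

W = 9.2062 kWh/t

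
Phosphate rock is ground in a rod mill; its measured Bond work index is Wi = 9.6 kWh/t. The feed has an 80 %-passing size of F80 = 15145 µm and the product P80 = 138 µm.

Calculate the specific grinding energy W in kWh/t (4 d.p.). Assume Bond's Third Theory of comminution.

W = 10·Wi·[P80^(−½) − F80^(−½)]
1/√138 = 0.085126;  1/√15145 = 0.008126
W = 10·9.6·(0.085126 − 0.008126) = 7.3920 kWh/t

W = 7.3920 kWh/t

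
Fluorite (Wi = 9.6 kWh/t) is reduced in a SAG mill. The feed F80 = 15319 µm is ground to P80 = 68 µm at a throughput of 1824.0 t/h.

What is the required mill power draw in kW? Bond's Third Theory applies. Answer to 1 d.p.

P = 19819.7 kW

Bond: W = 10·Wi·(1/√P80 − 1/√F80)
W = 10·9.6·(1/√68 − 1/√15319) = 10·9.6·(0.113188) = 10.8661 kWh/t
P_mill = W·ṁ = 10.8661·1824.0 = 19819.7 kW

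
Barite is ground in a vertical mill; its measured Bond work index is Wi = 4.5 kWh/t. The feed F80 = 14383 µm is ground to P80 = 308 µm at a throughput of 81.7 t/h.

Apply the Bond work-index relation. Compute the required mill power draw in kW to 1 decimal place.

W = 10·Wi·[P80^(−½) − F80^(−½)]
W = 10·4.5·(1/√308 − 1/√14383) = 10·4.5·(0.048642) = 2.1889 kWh/t
Mill draw = 2.1889 × 81.7 = 178.8 kW

P = 178.8 kW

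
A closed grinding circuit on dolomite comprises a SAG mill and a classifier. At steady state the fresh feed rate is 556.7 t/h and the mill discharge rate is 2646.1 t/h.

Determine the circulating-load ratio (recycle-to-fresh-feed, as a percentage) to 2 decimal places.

CL = 375.32 %

Discharge = new feed + return, hence
R = M − F = 2646.1 − 556.7 = 2089.4 t/h
CL = 100·R/F = 100·2089.4/556.7 = 375.32 %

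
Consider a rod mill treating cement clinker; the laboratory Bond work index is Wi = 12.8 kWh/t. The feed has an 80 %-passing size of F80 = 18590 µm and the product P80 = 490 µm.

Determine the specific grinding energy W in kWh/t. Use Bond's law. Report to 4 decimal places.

W = 10 Wi (1/√P80 − 1/√F80)  [Bond]
1/√490 = 0.045175;  1/√18590 = 0.007334
W = 10·12.8·(0.045175 − 0.007334) = 4.8437 kWh/t

W = 4.8437 kWh/t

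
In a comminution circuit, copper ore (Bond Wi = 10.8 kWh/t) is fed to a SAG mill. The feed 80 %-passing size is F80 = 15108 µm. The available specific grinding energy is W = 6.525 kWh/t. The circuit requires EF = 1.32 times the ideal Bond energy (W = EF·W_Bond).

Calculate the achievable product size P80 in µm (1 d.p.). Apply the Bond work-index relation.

P80 = 344.1 µm

W = 10·Wi·(P80^(-½) − F80^(-½))
W_Bond = W / EF = 6.525 / 1.32 = 4.9432 kWh/t
P80^-0.5 = F80^-0.5 + W_Bond/(10 Wi)
  = 4.9432/(10·10.8) + 1/√15108 = 0.045770 + 0.008136 = 0.053906
P80 = (1/0.053906)² = 18.5508² = 344.13 µm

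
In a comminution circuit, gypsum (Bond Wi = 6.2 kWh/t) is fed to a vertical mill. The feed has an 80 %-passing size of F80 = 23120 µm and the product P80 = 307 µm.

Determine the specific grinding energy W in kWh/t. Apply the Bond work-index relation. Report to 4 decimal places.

W = 3.1308 kWh/t

W = 10·Wi·[P80^(−½) − F80^(−½)]
1/√307 = 0.057073;  1/√23120 = 0.006577
W = 10·6.2·(0.057073 − 0.006577) = 3.1308 kWh/t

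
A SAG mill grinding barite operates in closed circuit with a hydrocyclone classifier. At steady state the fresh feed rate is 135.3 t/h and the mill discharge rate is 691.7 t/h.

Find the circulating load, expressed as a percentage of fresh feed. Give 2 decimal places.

Discharge = new feed + return, hence
R = M − F = 691.7 − 135.3 = 556.4 t/h
CL = 100·R/F = 100·556.4/135.3 = 411.23 %

CL = 411.23 %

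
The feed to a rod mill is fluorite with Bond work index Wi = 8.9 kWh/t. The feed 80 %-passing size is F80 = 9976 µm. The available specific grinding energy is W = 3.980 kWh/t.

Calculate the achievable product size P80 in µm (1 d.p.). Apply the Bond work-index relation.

W = 10 Wi (P80^-0.5 − F80^-0.5)
⇒ 1/√P80 = W/(10 Wi) + 1/√F80
  = 3.9800/(10·8.9) + 1/√9976 = 0.044719 + 0.010012 = 0.054731
P80 = (1/0.054731)² = 18.2711² = 333.83 µm

P80 = 333.8 µm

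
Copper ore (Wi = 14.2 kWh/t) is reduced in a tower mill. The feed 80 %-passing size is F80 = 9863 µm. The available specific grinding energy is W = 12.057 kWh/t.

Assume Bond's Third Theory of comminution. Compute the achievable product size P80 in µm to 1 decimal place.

W_Bond = 10·Wi·(1/√P₈₀ − 1/√F₈₀)
P80^(−½) = W/(10 Wi) + F80^(−½)
  = 12.0570/(10·14.2) + 1/√9863 = 0.084908 + 0.010069 = 0.094978
P80 = (1/0.094978)² = 10.5288² = 110.86 µm

P80 = 110.9 µm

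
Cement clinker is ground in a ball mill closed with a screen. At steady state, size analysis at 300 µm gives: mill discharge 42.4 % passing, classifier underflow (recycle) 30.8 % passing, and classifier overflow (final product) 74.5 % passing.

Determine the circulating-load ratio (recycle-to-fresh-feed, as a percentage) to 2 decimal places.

Mass balance on the −300 µm fraction:
(1+r)d = ru + o → r = (o−d)/(d−u)
r = (74.5 − 42.4)/(42.4 − 30.8) = 32.1/11.6 = 2.7672
CL = 100·r = 276.72 %

CL = 276.72 %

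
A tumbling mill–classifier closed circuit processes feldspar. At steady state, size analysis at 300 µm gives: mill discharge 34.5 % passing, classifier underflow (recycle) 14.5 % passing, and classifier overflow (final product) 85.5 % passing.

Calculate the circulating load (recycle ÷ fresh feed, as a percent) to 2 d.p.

CL = 255.00 %

Two-product formula at 300 µm:
(1+r)·d = r·u + o ⇒ r = (o−d)/(d−u)
r = (85.5 − 34.5)/(34.5 − 14.5) = 51.0/20.0 = 2.5500
CL = 100·r = 255.00 %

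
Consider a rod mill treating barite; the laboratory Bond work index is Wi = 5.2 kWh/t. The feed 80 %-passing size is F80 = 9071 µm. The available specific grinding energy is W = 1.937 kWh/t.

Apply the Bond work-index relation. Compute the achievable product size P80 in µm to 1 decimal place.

W_Bond = 10·Wi·(1/√P₈₀ − 1/√F₈₀)
⇒ 1/√P80 = W/(10·Wi) + 1/√F80
  = 1.9370/(10·5.2) + 1/√9071 = 0.037250 + 0.010500 = 0.047750
P80 = (1/0.047750)² = 20.9426² = 438.59 µm

P80 = 438.6 µm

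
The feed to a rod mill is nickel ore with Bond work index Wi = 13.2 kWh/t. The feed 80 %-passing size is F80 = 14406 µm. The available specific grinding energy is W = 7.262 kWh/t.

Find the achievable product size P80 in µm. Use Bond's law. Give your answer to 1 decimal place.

W = 10 Wi / √P80 − 10 Wi / √F80
1/√P80 = 1/√F80 + W/(10·Wi)
  = 7.2620/(10·13.2) + 1/√14406 = 0.055015 + 0.008332 = 0.063347
P80 = (1/0.063347)² = 15.7861² = 249.20 µm

P80 = 249.2 µm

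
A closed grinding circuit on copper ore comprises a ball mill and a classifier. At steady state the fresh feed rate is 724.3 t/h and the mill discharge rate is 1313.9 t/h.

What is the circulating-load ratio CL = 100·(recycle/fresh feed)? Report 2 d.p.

Steady state: M = F + R.
R = M − F = 1313.9 − 724.3 = 589.6 t/h
CL = 100·R/F = 100·589.6/724.3 = 81.40 %

CL = 81.40 %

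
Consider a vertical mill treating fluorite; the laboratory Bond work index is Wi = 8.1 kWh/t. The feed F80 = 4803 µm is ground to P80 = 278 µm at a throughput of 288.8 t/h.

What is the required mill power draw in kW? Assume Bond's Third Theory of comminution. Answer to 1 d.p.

W = 10 Wi (1/√P80 − 1/√F80)  [Bond]
W = 10·8.1·(1/√278 − 1/√4803) = 10·8.1·(0.045547) = 3.6893 kWh/t
P = W·T = 3.6893·288.8 = 1065.5 kW

P = 1065.5 kW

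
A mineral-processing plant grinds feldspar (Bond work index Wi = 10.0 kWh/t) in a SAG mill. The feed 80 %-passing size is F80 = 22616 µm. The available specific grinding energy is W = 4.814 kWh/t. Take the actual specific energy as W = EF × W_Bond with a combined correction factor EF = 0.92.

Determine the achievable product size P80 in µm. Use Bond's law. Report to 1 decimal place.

W = 10·Wi·(P80^(-½) − F80^(-½))
W_Bond = W / EF = 4.814 / 0.92 = 5.2326 kWh/t
P80^-0.5 = F80^-0.5 + W_Bond/(10 Wi)
  = 5.2326/(10·10.0) + 1/√22616 = 0.052326 + 0.006650 = 0.058976
P80 = (1/0.058976)² = 16.9562² = 287.51 µm

P80 = 287.5 µm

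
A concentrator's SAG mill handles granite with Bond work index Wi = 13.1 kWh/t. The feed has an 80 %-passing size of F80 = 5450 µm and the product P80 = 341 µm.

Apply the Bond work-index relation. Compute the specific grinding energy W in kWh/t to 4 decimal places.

W = 5.3196 kWh/t

W = 10 Wi / √P80 − 10 Wi / √F80
1/√341 = 0.054153;  1/√5450 = 0.013546
W = 10·13.1·(0.054153 − 0.013546) = 5.3196 kWh/t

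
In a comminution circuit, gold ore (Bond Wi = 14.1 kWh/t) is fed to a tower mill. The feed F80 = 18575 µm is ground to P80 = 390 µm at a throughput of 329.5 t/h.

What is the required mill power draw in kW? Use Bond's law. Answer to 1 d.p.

W_Bond = 10·Wi·(1/√P₈₀ − 1/√F₈₀)
W = 10·14.1·(1/√390 − 1/√18575) = 10·14.1·(0.043300) = 6.1053 kWh/t
Mill draw = 6.1053 × 329.5 = 2011.7 kW

P = 2011.7 kW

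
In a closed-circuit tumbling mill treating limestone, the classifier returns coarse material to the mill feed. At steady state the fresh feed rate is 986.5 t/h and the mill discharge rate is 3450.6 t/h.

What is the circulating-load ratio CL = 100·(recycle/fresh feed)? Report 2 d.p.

M = F + R at steady state, so:
R = M − F = 3450.6 − 986.5 = 2464.1 t/h
CL = 100·R/F = 100·2464.1/986.5 = 249.78 %

CL = 249.78 %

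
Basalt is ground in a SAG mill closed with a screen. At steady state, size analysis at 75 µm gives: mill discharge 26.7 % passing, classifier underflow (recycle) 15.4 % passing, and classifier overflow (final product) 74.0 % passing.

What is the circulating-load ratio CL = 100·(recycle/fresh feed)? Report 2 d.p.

CL = 418.58 %

Balance %-passing 75 µm (r = R/F):
Fd + Rd = Ru + Fo ⇒ R/F = (o−d)/(d−u)
r = (74.0 − 26.7)/(26.7 − 15.4) = 47.3/11.3 = 4.1858
CL = 100·r = 418.58 %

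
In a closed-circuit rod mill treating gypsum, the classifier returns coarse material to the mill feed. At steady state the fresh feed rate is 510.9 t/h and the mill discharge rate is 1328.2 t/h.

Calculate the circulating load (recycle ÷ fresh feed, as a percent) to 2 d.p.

CL = 159.97 %

Steady state: M = F + R.
R = M − F = 1328.2 − 510.9 = 817.3 t/h
CL = 100·R/F = 100·817.3/510.9 = 159.97 %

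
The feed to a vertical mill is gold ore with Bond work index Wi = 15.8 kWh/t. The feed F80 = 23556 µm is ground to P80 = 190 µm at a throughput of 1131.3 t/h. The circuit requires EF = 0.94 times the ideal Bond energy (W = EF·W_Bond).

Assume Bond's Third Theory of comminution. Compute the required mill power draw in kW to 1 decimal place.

W = 10 Wi (P80^-0.5 − F80^-0.5)
W = 10·15.8·(1/√190 − 1/√23556) = 10·15.8·(0.066032) = 10.4331 kWh/t
W_actual = 0.94 × 10.4331 = 9.8071 kWh/t
P = W·T = 9.8071·1131.3 = 11094.8 kW

P = 11094.8 kW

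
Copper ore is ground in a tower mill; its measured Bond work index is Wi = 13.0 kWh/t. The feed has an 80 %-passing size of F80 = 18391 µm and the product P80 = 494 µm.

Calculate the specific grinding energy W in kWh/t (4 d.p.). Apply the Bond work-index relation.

W = 10 Wi / √P80 − 10 Wi / √F80
1/√494 = 0.044992;  1/√18391 = 0.007374
W = 10·13.0·(0.044992 − 0.007374) = 4.8904 kWh/t

W = 4.8904 kWh/t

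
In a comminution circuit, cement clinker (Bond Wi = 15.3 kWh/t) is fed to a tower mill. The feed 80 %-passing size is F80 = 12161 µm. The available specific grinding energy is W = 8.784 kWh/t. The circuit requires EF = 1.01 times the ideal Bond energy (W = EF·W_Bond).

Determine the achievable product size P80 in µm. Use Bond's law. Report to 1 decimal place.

W = 10 Wi / √P80 − 10 Wi / √F80
W_Bond = W / EF = 8.784 / 1.01 = 8.6970 kWh/t
1/√P80 = 1/√F80 + W_Bond/(10·Wi)
  = 8.6970/(10·15.3) + 1/√12161 = 0.056843 + 0.009068 = 0.065911
P80 = (1/0.065911)² = 15.1719² = 230.19 µm

P80 = 230.2 µm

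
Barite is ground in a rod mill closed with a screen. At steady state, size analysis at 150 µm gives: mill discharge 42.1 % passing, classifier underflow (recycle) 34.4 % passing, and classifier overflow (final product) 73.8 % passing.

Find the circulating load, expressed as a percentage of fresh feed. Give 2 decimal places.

CL = 411.69 %

Classifier node, passing 150 µm:
Fd + Rd = Ru + Fo ⇒ R/F = (o−d)/(d−u)
r = (73.8 − 42.1)/(42.1 − 34.4) = 31.7/7.7 = 4.1169
CL = 100·r = 411.69 %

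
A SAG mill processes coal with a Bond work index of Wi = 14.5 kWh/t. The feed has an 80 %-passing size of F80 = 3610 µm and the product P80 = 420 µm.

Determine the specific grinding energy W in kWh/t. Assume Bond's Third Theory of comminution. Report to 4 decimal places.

W = 4.6620 kWh/t

W = 10 Wi / √P80 − 10 Wi / √F80
1/√420 = 0.048795;  1/√3610 = 0.016644
W = 10·14.5·(0.048795 − 0.016644) = 4.6620 kWh/t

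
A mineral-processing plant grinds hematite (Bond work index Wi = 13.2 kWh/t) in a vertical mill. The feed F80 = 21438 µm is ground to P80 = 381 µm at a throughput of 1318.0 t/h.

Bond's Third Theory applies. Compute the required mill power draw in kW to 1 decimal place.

P = 7724.8 kW

Bond:  W = 10 Wi (1/√P − 1/√F)
W = 10·13.2·(1/√381 − 1/√21438) = 10·13.2·(0.044402) = 5.8610 kWh/t
Mill draw = 5.8610 × 1318.0 = 7724.8 kW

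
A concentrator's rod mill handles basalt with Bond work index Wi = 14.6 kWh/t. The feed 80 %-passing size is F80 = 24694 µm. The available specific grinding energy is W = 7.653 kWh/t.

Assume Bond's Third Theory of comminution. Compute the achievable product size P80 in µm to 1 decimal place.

P80 = 289.4 µm

W = 10·Wi·[P80^(−½) − F80^(−½)]
1/√P80 = 1/√F80 + W/(10·Wi)
  = 7.6530/(10·14.6) + 1/√24694 = 0.052418 + 0.006364 = 0.058781
P80 = (1/0.058781)² = 17.0122² = 289.41 µm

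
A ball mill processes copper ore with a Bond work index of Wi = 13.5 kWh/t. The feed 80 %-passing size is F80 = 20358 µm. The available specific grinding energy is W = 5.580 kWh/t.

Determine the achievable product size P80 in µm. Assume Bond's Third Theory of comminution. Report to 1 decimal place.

Bond: W = 10·Wi·(1/√P80 − 1/√F80)
P80^(−½) = W/(10 Wi) + F80^(−½)
  = 5.5800/(10·13.5) + 1/√20358 = 0.041333 + 0.007009 = 0.048342
P80 = (1/0.048342)² = 20.6860² = 427.91 µm

P80 = 427.9 µm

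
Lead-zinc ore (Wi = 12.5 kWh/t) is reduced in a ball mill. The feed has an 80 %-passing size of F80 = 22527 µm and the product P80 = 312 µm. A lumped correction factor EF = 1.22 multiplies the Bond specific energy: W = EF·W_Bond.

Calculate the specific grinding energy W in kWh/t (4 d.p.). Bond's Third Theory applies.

W = 7.6176 kWh/t

Bond:  W = 10 Wi (1/√P − 1/√F)
1/√312 = 0.056614;  1/√22527 = 0.006663
W = 10·12.5·(0.056614 − 0.006663) = 6.2439 kWh/t
With EF = 1.22: W = 6.2439·1.22 = 7.6176 kWh/t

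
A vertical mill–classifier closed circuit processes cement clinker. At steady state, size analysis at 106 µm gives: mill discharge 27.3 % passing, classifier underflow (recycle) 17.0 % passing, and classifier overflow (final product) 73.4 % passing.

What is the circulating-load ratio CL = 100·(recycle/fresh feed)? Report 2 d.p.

Classifier node, passing 106 µm:
d + r·d = r·u + o → r(d−u) = o−d
r = (73.4 − 27.3)/(27.3 − 17.0) = 46.1/10.3 = 4.4757
CL = 100·r = 447.57 %

CL = 447.57 %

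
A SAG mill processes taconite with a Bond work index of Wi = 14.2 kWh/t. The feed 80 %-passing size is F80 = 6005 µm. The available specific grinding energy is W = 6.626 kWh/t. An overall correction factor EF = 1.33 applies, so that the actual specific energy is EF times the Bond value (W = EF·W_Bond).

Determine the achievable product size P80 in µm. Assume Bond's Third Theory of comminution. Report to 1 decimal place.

P80 = 434.2 µm

W = 10 Wi (P80^-0.5 − F80^-0.5)
W_Bond = W / EF = 6.626 / 1.33 = 4.9820 kWh/t
P80^(−½) = W_Bond/(10 Wi) + F80^(−½)
  = 4.9820/(10·14.2) + 1/√6005 = 0.035084 + 0.012905 = 0.047989
P80 = (1/0.047989)² = 20.8382² = 434.23 µm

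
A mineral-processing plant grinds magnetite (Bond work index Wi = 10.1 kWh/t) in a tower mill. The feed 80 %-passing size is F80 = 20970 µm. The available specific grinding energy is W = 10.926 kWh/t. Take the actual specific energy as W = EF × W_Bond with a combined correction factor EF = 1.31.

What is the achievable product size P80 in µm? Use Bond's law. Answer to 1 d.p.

Bond:  W = 10 Wi (1/√P − 1/√F)
W_Bond = W / EF = 10.926 / 1.31 = 8.3405 kWh/t
⇒ 1/√P80 = W_Bond/(10·Wi) + 1/√F80
  = 8.3405/(10·10.1) + 1/√20970 = 0.082579 + 0.006906 = 0.089484
P80 = (1/0.089484)² = 11.1751² = 124.88 µm

P80 = 124.9 µm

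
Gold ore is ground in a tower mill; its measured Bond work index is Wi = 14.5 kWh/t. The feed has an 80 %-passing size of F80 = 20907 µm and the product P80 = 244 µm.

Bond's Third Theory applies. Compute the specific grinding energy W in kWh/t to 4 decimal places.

W = 8.2799 kWh/t

W = 10 Wi (1/√P80 − 1/√F80)  [Bond]
1/√244 = 0.064018;  1/√20907 = 0.006916
W = 10·14.5·(0.064018 − 0.006916) = 8.2799 kWh/t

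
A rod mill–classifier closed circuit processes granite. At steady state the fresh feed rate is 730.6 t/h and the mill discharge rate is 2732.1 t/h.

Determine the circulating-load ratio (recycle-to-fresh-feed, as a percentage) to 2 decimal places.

Discharge = new feed + return, hence
R = M − F = 2732.1 − 730.6 = 2001.5 t/h
CL = 100·R/F = 100·2001.5/730.6 = 273.95 %

CL = 273.95 %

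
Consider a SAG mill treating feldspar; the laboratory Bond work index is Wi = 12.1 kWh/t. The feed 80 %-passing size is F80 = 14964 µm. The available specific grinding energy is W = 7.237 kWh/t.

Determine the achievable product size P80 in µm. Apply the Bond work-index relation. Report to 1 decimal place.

W_Bond = 10·Wi·(1/√P₈₀ − 1/√F₈₀)
⇒ 1/√P80 = W/(10 Wi) + 1/√F80
  = 7.2370/(10·12.1) + 1/√14964 = 0.059810 + 0.008175 = 0.067985
P80 = (1/0.067985)² = 14.7092² = 216.36 µm

P80 = 216.4 µm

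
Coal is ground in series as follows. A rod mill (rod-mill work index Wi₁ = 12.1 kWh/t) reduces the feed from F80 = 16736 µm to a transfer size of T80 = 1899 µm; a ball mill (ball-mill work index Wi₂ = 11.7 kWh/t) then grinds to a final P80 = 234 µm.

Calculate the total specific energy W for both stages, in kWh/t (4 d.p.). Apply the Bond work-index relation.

W = 6.8050 kWh/t

W = 10·Wi·[P80^(−½) − F80^(−½)]
Stage 1 (16736→1899 µm, Wi₁=12.1): W₁ = 10·12.1·(0.022948 − 0.007730) = 1.8413 kWh/t
Stage 2 (1899→234 µm, Wi₂=11.7): W₂ = 10·11.7·(0.065372 − 0.022948) = 4.9637 kWh/t
W = W₁ + W₂ = 1.8413 + 4.9637 = 6.8050 kWh/t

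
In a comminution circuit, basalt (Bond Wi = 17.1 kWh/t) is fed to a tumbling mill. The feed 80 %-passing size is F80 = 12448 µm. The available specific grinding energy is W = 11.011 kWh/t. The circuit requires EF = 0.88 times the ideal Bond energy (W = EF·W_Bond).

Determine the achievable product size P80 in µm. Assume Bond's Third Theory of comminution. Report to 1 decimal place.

W = 10·Wi·(P80^(-½) − F80^(-½))
W_Bond = W / EF = 11.011 / 0.88 = 12.5125 kWh/t
1/√P80 = 1/√F80 + W_Bond/(10·Wi)
  = 12.5125/(10·17.1) + 1/√12448 = 0.073173 + 0.008963 = 0.082135
P80 = (1/0.082135)² = 12.1750² = 148.23 µm

P80 = 148.2 µm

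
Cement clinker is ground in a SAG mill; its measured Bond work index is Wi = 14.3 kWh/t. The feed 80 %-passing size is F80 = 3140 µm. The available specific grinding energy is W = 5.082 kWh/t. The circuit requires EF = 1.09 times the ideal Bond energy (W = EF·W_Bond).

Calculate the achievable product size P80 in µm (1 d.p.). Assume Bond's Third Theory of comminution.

P80 = 392.9 µm

W = 10·Wi·(P80^(-½) − F80^(-½))
W_Bond = W / EF = 5.082 / 1.09 = 4.6624 kWh/t
P80^(−½) = W_Bond/(10 Wi) + F80^(−½)
  = 4.6624/(10·14.3) + 1/√3140 = 0.032604 + 0.017846 = 0.050450
P80 = (1/0.050450)² = 19.8217² = 392.90 µm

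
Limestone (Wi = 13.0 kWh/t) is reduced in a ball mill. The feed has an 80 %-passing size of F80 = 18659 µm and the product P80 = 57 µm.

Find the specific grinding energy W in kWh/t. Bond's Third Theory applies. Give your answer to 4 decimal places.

W = 16.2672 kWh/t

W = 10 Wi (P80^-0.5 − F80^-0.5)
1/√57 = 0.132453;  1/√18659 = 0.007321
W = 10·13.0·(0.132453 − 0.007321) = 16.2672 kWh/t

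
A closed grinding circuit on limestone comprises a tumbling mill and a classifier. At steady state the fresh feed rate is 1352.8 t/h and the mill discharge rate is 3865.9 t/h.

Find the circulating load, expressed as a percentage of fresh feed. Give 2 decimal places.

CL = 185.77 %

M = F + R at steady state, so:
R = M − F = 3865.9 − 1352.8 = 2513.1 t/h
CL = 100·R/F = 100·2513.1/1352.8 = 185.77 %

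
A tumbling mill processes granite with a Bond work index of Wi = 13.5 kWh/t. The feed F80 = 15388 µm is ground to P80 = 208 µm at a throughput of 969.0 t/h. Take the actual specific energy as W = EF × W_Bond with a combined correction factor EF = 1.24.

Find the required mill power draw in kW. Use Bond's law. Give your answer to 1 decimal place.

P = 9939.6 kW

Bond:  W = 10 Wi (1/√P − 1/√F)
W = 10·13.5·(1/√208 − 1/√15388) = 10·13.5·(0.061276) = 8.2723 kWh/t
Corrected W = EF·W_Bond = 1.24·8.2723 = 10.2576 kWh/t
Power = W × throughput = 10.2576 kWh/t × 969.0 t/h = 9939.6 kW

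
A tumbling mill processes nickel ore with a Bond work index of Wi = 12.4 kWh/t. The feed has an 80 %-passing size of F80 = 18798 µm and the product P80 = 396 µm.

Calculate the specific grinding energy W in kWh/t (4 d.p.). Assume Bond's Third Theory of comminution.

Bond:  W = 10 Wi (1/√P − 1/√F)
1/√396 = 0.050252;  1/√18798 = 0.007294
W = 10·12.4·(0.050252 − 0.007294) = 5.3268 kWh/t

W = 5.3268 kWh/t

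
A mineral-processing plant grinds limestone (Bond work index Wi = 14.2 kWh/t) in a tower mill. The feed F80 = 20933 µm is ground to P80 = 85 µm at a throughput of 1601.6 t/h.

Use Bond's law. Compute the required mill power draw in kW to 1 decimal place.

P = 23096.0 kW

W = 10 Wi / √P80 − 10 Wi / √F80
W = 10·14.2·(1/√85 − 1/√20933) = 10·14.2·(0.101554) = 14.4206 kWh/t
Power = W × throughput = 14.4206 kWh/t × 1601.6 t/h = 23096.0 kW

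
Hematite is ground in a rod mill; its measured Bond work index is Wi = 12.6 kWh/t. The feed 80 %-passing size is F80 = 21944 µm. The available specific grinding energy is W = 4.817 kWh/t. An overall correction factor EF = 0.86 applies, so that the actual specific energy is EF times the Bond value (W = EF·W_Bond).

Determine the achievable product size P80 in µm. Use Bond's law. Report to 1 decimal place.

W = 10·Wi·(P80^(-½) − F80^(-½))
W_Bond = W / EF = 4.817 / 0.86 = 5.6012 kWh/t
P80^(−½) = W_Bond/(10 Wi) + F80^(−½)
  = 5.6012/(10·12.6) + 1/√21944 = 0.044454 + 0.006751 = 0.051204
P80 = (1/0.051204)² = 19.5296² = 381.41 µm

P80 = 381.4 µm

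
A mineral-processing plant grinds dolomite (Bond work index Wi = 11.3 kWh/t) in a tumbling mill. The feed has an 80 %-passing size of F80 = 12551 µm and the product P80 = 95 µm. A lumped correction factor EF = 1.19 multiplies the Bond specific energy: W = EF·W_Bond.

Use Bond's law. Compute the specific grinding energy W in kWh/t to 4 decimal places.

W = 12.5960 kWh/t

Bond:  W = 10 Wi (1/√P − 1/√F)
1/√95 = 0.102598;  1/√12551 = 0.008926
W = 10·11.3·(0.102598 − 0.008926) = 10.5849 kWh/t
Apply correction: 10.5849 × 1.19 = 12.5960 kWh/t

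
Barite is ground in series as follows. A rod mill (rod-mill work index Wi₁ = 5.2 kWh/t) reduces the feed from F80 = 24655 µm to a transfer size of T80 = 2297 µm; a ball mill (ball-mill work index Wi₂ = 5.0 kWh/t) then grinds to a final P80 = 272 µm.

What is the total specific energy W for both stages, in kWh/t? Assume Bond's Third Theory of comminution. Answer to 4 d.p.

W = 10 Wi (1/√P80 − 1/√F80)  [Bond]
Stage 1 (24655→2297 µm, Wi₁=5.2): W₁ = 10·5.2·(0.020865 − 0.006369) = 0.7538 kWh/t
Stage 2 (2297→272 µm, Wi₂=5.0): W₂ = 10·5.0·(0.060634 − 0.020865) = 1.9884 kWh/t
W = W₁ + W₂ = 0.7538 + 1.9884 = 2.7423 kWh/t

W = 2.7423 kWh/t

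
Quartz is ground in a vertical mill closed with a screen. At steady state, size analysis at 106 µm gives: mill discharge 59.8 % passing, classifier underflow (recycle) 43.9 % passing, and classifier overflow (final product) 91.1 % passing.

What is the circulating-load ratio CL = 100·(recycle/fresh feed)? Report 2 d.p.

CL = 196.86 %

Two-product formula at 106 µm:
d + r·d = r·u + o → r(d−u) = o−d
r = (91.1 − 59.8)/(59.8 − 43.9) = 31.3/15.9 = 1.9686
CL = 100·r = 196.86 %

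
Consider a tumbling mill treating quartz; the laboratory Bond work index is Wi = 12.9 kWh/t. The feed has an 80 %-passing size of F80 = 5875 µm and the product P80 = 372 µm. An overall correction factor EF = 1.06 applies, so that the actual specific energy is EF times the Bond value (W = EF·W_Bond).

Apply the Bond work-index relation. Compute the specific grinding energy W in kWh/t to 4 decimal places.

W = 5.3057 kWh/t

W = 10 Wi (P80^-0.5 − F80^-0.5)
1/√372 = 0.051848;  1/√5875 = 0.013047
W = 10·12.9·(0.051848 − 0.013047) = 5.0053 kWh/t
Corrected W = EF·W_Bond = 1.06·5.0053 = 5.3057 kWh/t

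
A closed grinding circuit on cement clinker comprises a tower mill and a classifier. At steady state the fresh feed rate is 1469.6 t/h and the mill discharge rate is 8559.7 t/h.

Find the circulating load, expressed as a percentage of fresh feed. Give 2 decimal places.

CL = 482.45 %

M = F + R at steady state, so:
R = M − F = 8559.7 − 1469.6 = 7090.1 t/h
CL = 100·R/F = 100·7090.1/1469.6 = 482.45 %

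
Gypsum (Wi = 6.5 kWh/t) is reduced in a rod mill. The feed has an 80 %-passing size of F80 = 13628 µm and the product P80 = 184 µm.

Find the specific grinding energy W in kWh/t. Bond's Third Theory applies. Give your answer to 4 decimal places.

W_Bond = 10·Wi·(1/√P₈₀ − 1/√F₈₀)
1/√184 = 0.073721;  1/√13628 = 0.008566
W = 10·6.5·(0.073721 − 0.008566) = 4.2351 kWh/t

W = 4.2351 kWh/t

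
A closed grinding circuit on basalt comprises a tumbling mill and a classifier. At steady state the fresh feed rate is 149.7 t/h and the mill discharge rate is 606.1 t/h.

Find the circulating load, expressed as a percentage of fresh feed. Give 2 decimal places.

Mill node: discharge = fresh + recycle.
R = M − F = 606.1 − 149.7 = 456.4 t/h
CL = 100·R/F = 100·456.4/149.7 = 304.88 %

CL = 304.88 %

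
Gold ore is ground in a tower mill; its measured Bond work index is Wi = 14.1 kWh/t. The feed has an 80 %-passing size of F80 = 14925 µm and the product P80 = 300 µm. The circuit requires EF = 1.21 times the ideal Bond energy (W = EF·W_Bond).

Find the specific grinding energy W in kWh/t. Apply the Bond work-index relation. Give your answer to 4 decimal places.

W = 8.4537 kWh/t

W = 10·Wi·[P80^(−½) − F80^(−½)]
1/√300 = 0.057735;  1/√14925 = 0.008185
W = 10·14.1·(0.057735 − 0.008185) = 6.9865 kWh/t
Corrected W = EF·W_Bond = 1.21·6.9865 = 8.4537 kWh/t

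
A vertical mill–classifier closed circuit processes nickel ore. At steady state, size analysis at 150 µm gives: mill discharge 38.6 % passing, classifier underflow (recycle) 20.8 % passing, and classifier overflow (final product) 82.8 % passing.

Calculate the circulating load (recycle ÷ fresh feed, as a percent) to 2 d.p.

Classifier node, passing 150 µm:
d + r·d = r·u + o → r(d−u) = o−d
r = (82.8 − 38.6)/(38.6 − 20.8) = 44.2/17.8 = 2.4831
CL = 100·r = 248.31 %

CL = 248.31 %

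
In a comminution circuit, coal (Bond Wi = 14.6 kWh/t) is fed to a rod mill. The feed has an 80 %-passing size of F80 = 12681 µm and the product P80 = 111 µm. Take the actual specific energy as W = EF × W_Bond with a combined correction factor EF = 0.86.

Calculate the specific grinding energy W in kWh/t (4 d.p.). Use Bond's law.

W = 10.8026 kWh/t

W = 10 Wi (P80^-0.5 − F80^-0.5)
1/√111 = 0.094916;  1/√12681 = 0.008880
W = 10·14.6·(0.094916 − 0.008880) = 12.5612 kWh/t
Apply correction: 12.5612 × 0.86 = 10.8026 kWh/t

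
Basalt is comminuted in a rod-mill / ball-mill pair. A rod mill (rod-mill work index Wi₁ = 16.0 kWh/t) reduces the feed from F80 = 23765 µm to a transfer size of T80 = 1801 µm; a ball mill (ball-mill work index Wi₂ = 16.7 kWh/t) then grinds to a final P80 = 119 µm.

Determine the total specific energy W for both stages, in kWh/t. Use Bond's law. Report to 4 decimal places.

W = 14.1060 kWh/t

Bond: W = 10·Wi·(1/√P80 − 1/√F80)
Stage 1 (23765→1801 µm, Wi₁=16.0): W₁ = 10·16.0·(0.023564 − 0.006487) = 2.7323 kWh/t
Stage 2 (1801→119 µm, Wi₂=16.7): W₂ = 10·16.7·(0.091670 − 0.023564) = 11.3737 kWh/t
W = W₁ + W₂ = 2.7323 + 11.3737 = 14.1060 kWh/t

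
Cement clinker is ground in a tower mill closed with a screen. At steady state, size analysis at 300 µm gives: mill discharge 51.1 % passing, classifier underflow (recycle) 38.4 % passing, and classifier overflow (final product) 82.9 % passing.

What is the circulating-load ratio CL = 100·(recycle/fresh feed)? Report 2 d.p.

Let r = R/F. Size balance at 300 µm:
r = (o − d)/(d − u)
r = (82.9 − 51.1)/(51.1 − 38.4) = 31.8/12.7 = 2.5039
CL = 100·r = 250.39 %

CL = 250.39 %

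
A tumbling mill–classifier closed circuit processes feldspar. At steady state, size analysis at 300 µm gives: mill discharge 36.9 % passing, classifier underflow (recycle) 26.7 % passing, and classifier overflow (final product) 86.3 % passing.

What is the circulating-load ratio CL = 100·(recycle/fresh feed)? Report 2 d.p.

CL = 484.31 %

Balance %-passing 300 µm (r = R/F):
(1+r)·d = r·u + o ⇒ r = (o−d)/(d−u)
r = (86.3 − 36.9)/(36.9 − 26.7) = 49.4/10.2 = 4.8431
CL = 100·r = 484.31 %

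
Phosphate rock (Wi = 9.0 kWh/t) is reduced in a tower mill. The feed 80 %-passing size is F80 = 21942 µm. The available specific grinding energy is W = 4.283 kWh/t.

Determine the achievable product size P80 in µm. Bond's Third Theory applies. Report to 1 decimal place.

P80 = 338.7 µm

W = 10·Wi·[P80^(−½) − F80^(−½)]
P80^(−½) = W/(10 Wi) + F80^(−½)
  = 4.2830/(10·9.0) + 1/√21942 = 0.047589 + 0.006751 = 0.054340
P80 = (1/0.054340)² = 18.4027² = 338.66 µm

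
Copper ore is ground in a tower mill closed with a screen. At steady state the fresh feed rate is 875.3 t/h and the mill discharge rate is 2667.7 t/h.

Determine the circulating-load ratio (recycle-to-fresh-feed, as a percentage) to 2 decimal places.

M = F + R at steady state, so:
R = M − F = 2667.7 − 875.3 = 1792.4 t/h
CL = 100·R/F = 100·1792.4/875.3 = 204.78 %

CL = 204.78 %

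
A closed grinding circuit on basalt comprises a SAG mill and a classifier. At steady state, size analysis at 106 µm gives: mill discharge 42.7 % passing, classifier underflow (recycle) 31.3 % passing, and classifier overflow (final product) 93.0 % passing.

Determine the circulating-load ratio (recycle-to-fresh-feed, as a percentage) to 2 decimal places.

CL = 441.23 %

Let r = R/F. Size balance at 106 µm:
r = (o − d)/(d − u)
r = (93.0 − 42.7)/(42.7 − 31.3) = 50.3/11.4 = 4.4123
CL = 100·r = 441.23 %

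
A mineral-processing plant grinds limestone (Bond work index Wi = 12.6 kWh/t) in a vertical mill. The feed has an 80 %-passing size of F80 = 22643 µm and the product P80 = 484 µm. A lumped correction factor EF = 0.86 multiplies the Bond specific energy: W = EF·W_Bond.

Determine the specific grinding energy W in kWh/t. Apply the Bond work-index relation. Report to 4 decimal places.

W = 10 Wi / √P80 − 10 Wi / √F80
1/√484 = 0.045455;  1/√22643 = 0.006646
W = 10·12.6·(0.045455 − 0.006646) = 4.8899 kWh/t
With EF = 0.86: W = 4.8899·0.86 = 4.2053 kWh/t

W = 4.2053 kWh/t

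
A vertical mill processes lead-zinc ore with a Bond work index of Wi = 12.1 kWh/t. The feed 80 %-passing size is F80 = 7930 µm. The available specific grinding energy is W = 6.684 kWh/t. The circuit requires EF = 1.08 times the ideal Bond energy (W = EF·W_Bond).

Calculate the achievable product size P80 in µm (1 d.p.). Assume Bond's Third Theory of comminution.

P80 = 257.0 µm

W = 10 Wi (1/√P80 − 1/√F80)  [Bond]
W_Bond = W / EF = 6.684 / 1.08 = 6.1889 kWh/t
P80^-0.5 = F80^-0.5 + W_Bond/(10 Wi)
  = 6.1889/(10·12.1) + 1/√7930 = 0.051148 + 0.011230 = 0.062377
P80 = (1/0.062377)² = 16.0314² = 257.01 µm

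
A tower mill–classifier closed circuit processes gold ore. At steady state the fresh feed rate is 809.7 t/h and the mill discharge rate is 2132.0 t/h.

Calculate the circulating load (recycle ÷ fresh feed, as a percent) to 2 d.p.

CL = 163.31 %

M = F + R at steady state, so:
R = M − F = 2132.0 − 809.7 = 1322.3 t/h
CL = 100·R/F = 100·1322.3/809.7 = 163.31 %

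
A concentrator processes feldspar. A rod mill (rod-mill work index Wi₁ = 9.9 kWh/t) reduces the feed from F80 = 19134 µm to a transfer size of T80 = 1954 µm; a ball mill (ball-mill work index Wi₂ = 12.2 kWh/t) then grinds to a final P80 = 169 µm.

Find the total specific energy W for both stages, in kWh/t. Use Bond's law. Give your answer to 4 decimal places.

W = 10 Wi (P80^-0.5 − F80^-0.5)
Stage 1 (19134→1954 µm, Wi₁=9.9): W₁ = 10·9.9·(0.022622 − 0.007229) = 1.5239 kWh/t
Stage 2 (1954→169 µm, Wi₂=12.2): W₂ = 10·12.2·(0.076923 − 0.022622) = 6.6247 kWh/t
W = W₁ + W₂ = 1.5239 + 6.6247 = 8.1486 kWh/t

W = 8.1486 kWh/t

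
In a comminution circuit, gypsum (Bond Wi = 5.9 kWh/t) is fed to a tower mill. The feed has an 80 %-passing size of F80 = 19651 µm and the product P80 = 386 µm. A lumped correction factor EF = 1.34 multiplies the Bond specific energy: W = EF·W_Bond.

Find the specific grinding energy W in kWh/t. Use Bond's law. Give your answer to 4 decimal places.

W = 10·Wi·(P80^(-½) − F80^(-½))
1/√386 = 0.050899;  1/√19651 = 0.007134
W = 10·5.9·(0.050899 − 0.007134) = 2.5821 kWh/t
Apply correction: 2.5821 × 1.34 = 3.4601 kWh/t

W = 3.4601 kWh/t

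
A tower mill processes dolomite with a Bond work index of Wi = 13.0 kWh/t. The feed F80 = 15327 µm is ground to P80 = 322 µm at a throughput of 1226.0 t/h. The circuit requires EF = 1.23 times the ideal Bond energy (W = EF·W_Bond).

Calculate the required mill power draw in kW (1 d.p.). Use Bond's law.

P = 9341.3 kW

Bond:  W = 10 Wi (1/√P − 1/√F)
W = 10·13.0·(1/√322 − 1/√15327) = 10·13.0·(0.047650) = 6.1946 kWh/t
Corrected W = EF·W_Bond = 1.23·6.1946 = 7.6193 kWh/t
P_mill = W·ṁ = 7.6193·1226.0 = 9341.3 kW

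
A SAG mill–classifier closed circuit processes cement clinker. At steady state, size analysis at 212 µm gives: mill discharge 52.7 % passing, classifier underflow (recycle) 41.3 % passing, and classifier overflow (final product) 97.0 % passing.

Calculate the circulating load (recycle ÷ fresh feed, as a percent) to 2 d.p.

Classifier node, passing 212 µm:
(1+r)d = ru + o → r = (o−d)/(d−u)
r = (97.0 − 52.7)/(52.7 − 41.3) = 44.3/11.4 = 3.8860
CL = 100·r = 388.60 %

CL = 388.60 %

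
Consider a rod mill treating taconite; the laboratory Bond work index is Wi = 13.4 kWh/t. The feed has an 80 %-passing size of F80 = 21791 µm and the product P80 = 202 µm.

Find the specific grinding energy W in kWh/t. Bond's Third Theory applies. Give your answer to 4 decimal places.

W = 10 Wi / √P80 − 10 Wi / √F80
1/√202 = 0.070360;  1/√21791 = 0.006774
W = 10·13.4·(0.070360 − 0.006774) = 8.5205 kWh/t

W = 8.5205 kWh/t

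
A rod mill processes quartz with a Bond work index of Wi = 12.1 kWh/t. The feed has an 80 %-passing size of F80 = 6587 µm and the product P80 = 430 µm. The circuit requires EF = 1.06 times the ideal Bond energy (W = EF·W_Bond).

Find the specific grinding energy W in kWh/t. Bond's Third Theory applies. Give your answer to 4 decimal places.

W_Bond = 10·Wi·(1/√P₈₀ − 1/√F₈₀)
1/√430 = 0.048224;  1/√6587 = 0.012321
W = 10·12.1·(0.048224 − 0.012321) = 4.3443 kWh/t
W_actual = 1.06 × 4.3443 = 4.6049 kWh/t

W = 4.6049 kWh/t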